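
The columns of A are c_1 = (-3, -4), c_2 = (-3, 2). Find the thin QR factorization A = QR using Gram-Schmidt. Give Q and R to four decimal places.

Q = [[-0.6000, -0.8000], [-0.8000, 0.6000]], R = [[5.0000, 0.2000], [0.0000, 3.6000]]

c_1 = (-3, -4); ‖c_1‖ = 5.0000, so q_1 = (-0.6000, -0.8000).
q_1·c_2 = (-0.6000)·(-3) + (-0.8000)·2 = 0.2000.
u_2 = c_2 − 0.2000·q_1 = (-2.8800, 2.1600).
‖u_2‖ = 3.6000, so q_2 = (-0.8000, 0.6000).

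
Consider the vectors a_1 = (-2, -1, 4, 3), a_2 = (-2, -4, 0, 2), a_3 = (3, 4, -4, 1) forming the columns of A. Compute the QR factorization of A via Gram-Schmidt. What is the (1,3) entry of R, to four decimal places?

r_{13} = -4.1992

a_1 = (-2, -1, 4, 3); ‖a_1‖ = 5.4772, so e_1 = (-0.3651, -0.1826, 0.7303, 0.5477).
r_{13} = e_1·a_3 = -4.1992.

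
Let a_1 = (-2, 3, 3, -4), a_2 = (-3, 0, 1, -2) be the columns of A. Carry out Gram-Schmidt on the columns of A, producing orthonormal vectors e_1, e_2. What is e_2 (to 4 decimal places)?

e_2 = (-0.8325, -0.5307, -0.1353, -0.0833)

a_1 = (-2, 3, 3, -4); ‖a_1‖ = 6.1644, so e_1 = (-0.3244, 0.4867, 0.4867, -0.6489).
e_1·a_2 = (-0.3244)·(-3) + 0.4867·0 + 0.4867·1 + (-0.6489)·(-2) = 2.7578.
u_2 = a_2 − 2.7578·e_1 = (-2.1053, -1.3421, -0.3421, -0.2105).
‖u_2‖ = 2.5288, so e_2 = (-0.8325, -0.5307, -0.1353, -0.0833).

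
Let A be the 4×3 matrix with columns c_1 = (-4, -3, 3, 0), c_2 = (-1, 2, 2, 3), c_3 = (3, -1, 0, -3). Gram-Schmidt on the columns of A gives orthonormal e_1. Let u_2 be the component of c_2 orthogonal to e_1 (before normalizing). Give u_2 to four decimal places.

c_1 = (-4, -3, 3, 0); ‖c_1‖ = 5.8310, so e_1 = (-0.6860, -0.5145, 0.5145, 0.0000).
e_1·c_2 = (-0.6860)·(-1) + (-0.5145)·2 + 0.5145·2 + 0.0000·3 = 0.6860.
u_2 = c_2 − 0.6860·e_1 = (-0.5294, 2.3529, 1.6471, 3.0000).

u_2 = (-0.5294, 2.3529, 1.6471, 3.0000)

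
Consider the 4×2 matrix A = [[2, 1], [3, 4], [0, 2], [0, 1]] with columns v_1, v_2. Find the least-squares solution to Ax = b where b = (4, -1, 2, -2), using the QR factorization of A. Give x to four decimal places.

x = (0.9111, -0.4889)

v_1 = (2, 3, 0, 0); ‖v_1‖ = 3.6056, so e_1 = (0.5547, 0.8321, 0.0000, 0.0000).
e_1·v_2 = 0.5547·1 + 0.8321·4 + 0.0000·2 + 0.0000·1 = 3.8829.
u_2 = v_2 − 3.8829·e_1 = (-1.1538, 0.7692, 2.0000, 1.0000).
‖u_2‖ = 2.6312, so e_2 = (-0.4385, 0.2924, 0.7601, 0.3801).
Qᵀb = (1.3868, -1.2864).
Back-substitute: x_2 = -1.2864/2.6312 = -0.4889.
x_1 = (1.3868 − 3.8829·(-0.4889))/3.6056 = 0.9111.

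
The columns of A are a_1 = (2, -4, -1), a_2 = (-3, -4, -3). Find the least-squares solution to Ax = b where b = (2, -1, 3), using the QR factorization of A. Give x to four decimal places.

a_1 = (2, -4, -1); ‖a_1‖ = 4.5826, so e_1 = (0.4364, -0.8729, -0.2182).
e_1·a_2 = 0.4364·(-3) + (-0.8729)·(-4) + (-0.2182)·(-3) = 2.8368.
u_2 = a_2 − 2.8368·e_1 = (-4.2381, -1.5238, -2.3810).
‖u_2‖ = 5.0943, so e_2 = (-0.8319, -0.2991, -0.4674).
Qᵀb = (1.0911, -2.7668).
Back-substitute: x_2 = -2.7668/5.0943 = -0.5431.
x_1 = (1.0911 − 2.8368·(-0.5431))/4.5826 = 0.5743.

x = (0.5743, -0.5431)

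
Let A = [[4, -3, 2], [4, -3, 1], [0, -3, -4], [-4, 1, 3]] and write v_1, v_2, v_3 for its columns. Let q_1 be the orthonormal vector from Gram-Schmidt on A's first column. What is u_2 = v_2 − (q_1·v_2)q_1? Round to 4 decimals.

v_1 = (4, 4, 0, -4); ‖v_1‖ = 6.9282, so q_1 = (0.5774, 0.5774, 0.0000, -0.5774).
q_1·v_2 = 0.5774·(-3) + 0.5774·(-3) + 0.0000·(-3) + (-0.5774)·1 = -4.0415.
u_2 = v_2 + 4.0415·q_1 = (-0.6667, -0.6667, -3.0000, -1.3333).

u_2 = (-0.6667, -0.6667, -3.0000, -1.3333)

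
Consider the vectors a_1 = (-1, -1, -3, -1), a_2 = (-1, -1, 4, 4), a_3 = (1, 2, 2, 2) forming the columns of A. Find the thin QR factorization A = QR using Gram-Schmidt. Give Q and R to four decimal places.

a_1 = (-1, -1, -3, -1); ‖a_1‖ = 3.4641, so e_1 = (-0.2887, -0.2887, -0.8660, -0.2887).
e_1·a_2 = (-0.2887)·(-1) + (-0.2887)·(-1) + (-0.8660)·4 + (-0.2887)·4 = -4.0415.
u_2 = a_2 + 4.0415·e_1 = (-2.1667, -2.1667, 0.5000, 2.8333).
‖u_2‖ = 4.2032, so e_2 = (-0.5155, -0.5155, 0.1190, 0.6741).
e_1·a_3 = (-0.2887)·1 + (-0.2887)·2 + (-0.8660)·2 + (-0.2887)·2 = -3.1754; e_2·a_3 = (-0.5155)·1 + (-0.5155)·2 + 0.1190·2 + 0.6741·2 = 0.0397.
u_3 = a_3 + 3.1754·e_1 − 0.0397·e_2 = (0.1038, 1.1038, -0.7547, 1.0566).
‖u_3‖ = 1.7074, so e_3 = (0.0608, 0.6465, -0.4420, 0.6189).

Q = [[-0.2887, -0.5155, 0.0608], [-0.2887, -0.5155, 0.6465], [-0.8660, 0.1190, -0.4420], [-0.2887, 0.6741, 0.6189]], R = [[3.4641, -4.0415, -3.1754], [0.0000, 4.2032, 0.0397], [0.0000, 0.0000, 1.7074]]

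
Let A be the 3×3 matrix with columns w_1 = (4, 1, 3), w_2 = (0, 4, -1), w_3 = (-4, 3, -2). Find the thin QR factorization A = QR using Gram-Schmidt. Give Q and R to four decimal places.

w_1 = (4, 1, 3); ‖w_1‖ = 5.0990, so q_1 = (0.7845, 0.1961, 0.5883).
q_1·w_2 = 0.7845·0 + 0.1961·4 + 0.5883·(-1) = 0.1961.
u_2 = w_2 − 0.1961·q_1 = (-0.1538, 3.9615, -1.1154).
‖u_2‖ = 4.1184, so q_2 = (-0.0374, 0.9619, -0.2708).
q_1·w_3 = 0.7845·(-4) + 0.1961·3 + 0.5883·(-2) = -3.7262; q_2·w_3 = (-0.0374)·(-4) + 0.9619·3 + (-0.2708)·(-2) = 3.5768.
u_3 = w_3 + 3.7262·q_1 − 3.5768·q_2 = (-0.9433, 0.2902, 1.1610).
‖u_3‖ = 1.5238, so q_3 = (-0.6190, 0.1905, 0.7619).

Q = [[0.7845, -0.0374, -0.6190], [0.1961, 0.9619, 0.1905], [0.5883, -0.2708, 0.7619]], R = [[5.0990, 0.1961, -3.7262], [0.0000, 4.1184, 3.5768], [0.0000, 0.0000, 1.5238]]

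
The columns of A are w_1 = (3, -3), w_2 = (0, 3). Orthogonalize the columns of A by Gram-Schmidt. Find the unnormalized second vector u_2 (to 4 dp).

u_2 = (1.5000, 1.5000)

w_1 = (3, -3); ‖w_1‖ = 4.2426, so q_1 = (0.7071, -0.7071).
q_1·w_2 = 0.7071·0 + (-0.7071)·3 = -2.1213.
u_2 = w_2 + 2.1213·q_1 = (1.5000, 1.5000).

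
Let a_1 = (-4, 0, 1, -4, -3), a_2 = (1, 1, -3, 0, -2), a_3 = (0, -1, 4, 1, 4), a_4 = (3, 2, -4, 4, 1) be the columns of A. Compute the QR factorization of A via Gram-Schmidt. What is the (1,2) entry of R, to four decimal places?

e_1 = a_1/‖a_1‖ = (-4, 0, 1, -4, -3)/6.4807 = (-0.6172, 0.0000, 0.1543, -0.6172, -0.4629).
r_{12} = e_1·a_2 = -0.1543.

r_{12} = -0.1543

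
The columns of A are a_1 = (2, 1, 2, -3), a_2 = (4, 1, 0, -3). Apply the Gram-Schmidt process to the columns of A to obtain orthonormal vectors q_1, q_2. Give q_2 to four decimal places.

q_2 = (0.7071, 0.0000, -0.7071, 0.0000)

q_1 = a_1/‖a_1‖ = (2, 1, 2, -3)/4.2426 = (0.4714, 0.2357, 0.4714, -0.7071).
r_{12} = q_1·a_2 = 4.2426.
u_2 = a_2 − 4.2426·q_1 = (2.0000, 0.0000, -2.0000, 0.0000).
‖u_2‖ = 2.8284, so q_2 = (0.7071, 0.0000, -0.7071, 0.0000).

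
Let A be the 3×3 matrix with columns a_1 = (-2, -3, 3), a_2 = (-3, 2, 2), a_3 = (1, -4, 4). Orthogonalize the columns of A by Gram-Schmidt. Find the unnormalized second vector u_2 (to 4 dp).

u_2 = (-2.4545, 2.8182, 1.1818)

a_1 = (-2, -3, 3); ‖a_1‖ = 4.6904, so q_1 = (-0.4264, -0.6396, 0.6396).
q_1·a_2 = (-0.4264)·(-3) + (-0.6396)·2 + 0.6396·2 = 1.2792.
u_2 = a_2 − 1.2792·q_1 = (-2.4545, 2.8182, 1.1818).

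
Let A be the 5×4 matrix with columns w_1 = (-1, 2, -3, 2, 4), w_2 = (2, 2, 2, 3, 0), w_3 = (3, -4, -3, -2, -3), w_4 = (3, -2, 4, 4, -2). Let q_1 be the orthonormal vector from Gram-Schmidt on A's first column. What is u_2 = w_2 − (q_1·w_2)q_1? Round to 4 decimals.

u_2 = (2.0588, 1.8824, 2.1765, 2.8824, -0.2353)

w_1 = (-1, 2, -3, 2, 4); ‖w_1‖ = 5.8310, so q_1 = (-0.1715, 0.3430, -0.5145, 0.3430, 0.6860).
q_1·w_2 = (-0.1715)·2 + 0.3430·2 + (-0.5145)·2 + 0.3430·3 + 0.6860·0 = 0.3430.
u_2 = w_2 − 0.3430·q_1 = (2.0588, 1.8824, 2.1765, 2.8824, -0.2353).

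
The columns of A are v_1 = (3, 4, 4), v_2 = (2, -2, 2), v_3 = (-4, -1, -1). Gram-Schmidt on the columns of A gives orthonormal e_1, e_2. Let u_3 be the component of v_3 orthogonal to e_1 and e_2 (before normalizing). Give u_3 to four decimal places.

u_3 = (-1.8246, -0.2281, 1.5965)

e_1 = v_1/‖v_1‖ = (3, 4, 4)/6.4031 = (0.4685, 0.6247, 0.6247).
r_{12} = e_1·v_2 = 0.9370.
u_2 = v_2 − 0.9370·e_1 = (1.5610, -2.5854, 1.4146).
‖u_2‖ = 3.3350, so e_2 = (0.4681, -0.7752, 0.4242).
r_{13} = e_1·v_3 = -3.1235; r_{23} = e_2·v_3 = -1.5212.
u_3 = v_3 + 3.1235·e_1 + 1.5212·e_2 = (-1.8246, -0.2281, 1.5965).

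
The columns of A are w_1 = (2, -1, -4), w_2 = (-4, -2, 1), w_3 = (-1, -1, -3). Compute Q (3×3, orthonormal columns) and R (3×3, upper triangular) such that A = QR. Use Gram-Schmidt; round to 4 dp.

Q = [[0.4364, -0.7563, -0.4874], [-0.2182, -0.6145, 0.7581], [-0.8729, -0.2245, -0.4332]], R = [[4.5826, -2.1822, 2.4004], [0.0000, 4.0297, 2.0444], [0.0000, 0.0000, 1.0289]]

w_1 = (2, -1, -4); ‖w_1‖ = 4.5826, so q_1 = (0.4364, -0.2182, -0.8729).
q_1·w_2 = 0.4364·(-4) + (-0.2182)·(-2) + (-0.8729)·1 = -2.1822.
u_2 = w_2 + 2.1822·q_1 = (-3.0476, -2.4762, -0.9048).
‖u_2‖ = 4.0297, so q_2 = (-0.7563, -0.6145, -0.2245).
q_1·w_3 = 0.4364·(-1) + (-0.2182)·(-1) + (-0.8729)·(-3) = 2.4004; q_2·w_3 = (-0.7563)·(-1) + (-0.6145)·(-1) + (-0.2245)·(-3) = 2.0444.
u_3 = w_3 − 2.4004·q_1 − 2.0444·q_2 = (-0.5015, 0.7801, -0.4457).
‖u_3‖ = 1.0289, so q_3 = (-0.4874, 0.7581, -0.4332).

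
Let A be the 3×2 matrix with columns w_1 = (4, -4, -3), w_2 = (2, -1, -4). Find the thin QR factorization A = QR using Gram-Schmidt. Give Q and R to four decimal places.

Q = [[0.6247, -0.1295], [-0.6247, 0.5088], [-0.4685, -0.8511]], R = [[6.4031, 3.7482], [0.0000, 2.6365]]

w_1 = (4, -4, -3); ‖w_1‖ = 6.4031, so e_1 = (0.6247, -0.6247, -0.4685).
e_1·w_2 = 0.6247·2 + (-0.6247)·(-1) + (-0.4685)·(-4) = 3.7482.
u_2 = w_2 − 3.7482·e_1 = (-0.3415, 1.3415, -2.2439).
‖u_2‖ = 2.6365, so e_2 = (-0.1295, 0.5088, -0.8511).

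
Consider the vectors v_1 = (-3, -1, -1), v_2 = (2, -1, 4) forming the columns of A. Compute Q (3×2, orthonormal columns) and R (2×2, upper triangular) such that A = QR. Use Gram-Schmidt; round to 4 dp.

e_1 = v_1/‖v_1‖ = (-3, -1, -1)/3.3166 = (-0.9045, -0.3015, -0.3015).
r_{12} = e_1·v_2 = -2.7136.
u_2 = v_2 + 2.7136·e_1 = (-0.4545, -1.8182, 3.1818).
‖u_2‖ = 3.6927, so e_2 = (-0.1231, -0.4924, 0.8616).

Q = [[-0.9045, -0.1231], [-0.3015, -0.4924], [-0.3015, 0.8616]], R = [[3.3166, -2.7136], [0.0000, 3.6927]]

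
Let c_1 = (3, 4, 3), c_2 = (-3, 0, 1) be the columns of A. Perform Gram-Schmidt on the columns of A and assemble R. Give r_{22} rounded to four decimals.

r_{22} = 2.9902

c_1 = (3, 4, 3); ‖c_1‖ = 5.8310, so e_1 = (0.5145, 0.6860, 0.5145).
e_1·c_2 = 0.5145·(-3) + 0.6860·0 + 0.5145·1 = -1.0290.
u_2 = c_2 + 1.0290·e_1 = (-2.4706, 0.7059, 1.5294).
r_{22} = ‖u_2‖ = 2.9902.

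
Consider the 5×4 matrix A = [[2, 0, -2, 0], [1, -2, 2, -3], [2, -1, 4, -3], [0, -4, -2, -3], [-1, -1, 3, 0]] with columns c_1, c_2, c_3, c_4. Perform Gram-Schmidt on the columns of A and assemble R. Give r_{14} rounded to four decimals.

c_1 = (2, 1, 2, 0, -1); ‖c_1‖ = 3.1623, so q_1 = (0.6325, 0.3162, 0.6325, 0.0000, -0.3162).
r_{14} = q_1·c_4 = -2.8460.

r_{14} = -2.8460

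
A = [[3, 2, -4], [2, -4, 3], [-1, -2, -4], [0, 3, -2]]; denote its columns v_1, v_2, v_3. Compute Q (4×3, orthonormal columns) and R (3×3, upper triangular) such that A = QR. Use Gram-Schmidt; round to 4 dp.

Q = [[0.8018, 0.3482, -0.4199], [0.5345, -0.6963, 0.1869], [-0.2673, -0.3482, -0.8860], [0.0000, 0.5222, -0.0616]], R = [[3.7417, 0.0000, -0.5345], [0.0000, 5.7446, -3.1334], [0.0000, 0.0000, 5.9073]]

v_1 = (3, 2, -1, 0); ‖v_1‖ = 3.7417, so q_1 = (0.8018, 0.5345, -0.2673, 0.0000).
q_1·v_2 = 0.8018·2 + 0.5345·(-4) + (-0.2673)·(-2) + 0.0000·3 = 0.0000.
u_2 = v_2 + 0.0000·q_1 = (2.0000, -4.0000, -2.0000, 3.0000).
‖u_2‖ = 5.7446, so q_2 = (0.3482, -0.6963, -0.3482, 0.5222).
q_1·v_3 = 0.8018·(-4) + 0.5345·3 + (-0.2673)·(-4) + 0.0000·(-2) = -0.5345; q_2·v_3 = 0.3482·(-4) + (-0.6963)·3 + (-0.3482)·(-4) + 0.5222·(-2) = -3.1334.
u_3 = v_3 + 0.5345·q_1 + 3.1334·q_2 = (-2.4805, 1.1039, -5.2338, -0.3636).
‖u_3‖ = 5.9073, so q_3 = (-0.4199, 0.1869, -0.8860, -0.0616).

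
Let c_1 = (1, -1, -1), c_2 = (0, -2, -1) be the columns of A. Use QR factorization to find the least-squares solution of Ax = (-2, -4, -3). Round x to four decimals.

c_1 = (1, -1, -1); ‖c_1‖ = 1.7321, so e_1 = (0.5774, -0.5774, -0.5774).
e_1·c_2 = 0.5774·0 + (-0.5774)·(-2) + (-0.5774)·(-1) = 1.7321.
u_2 = c_2 − 1.7321·e_1 = (-1.0000, -1.0000, 0.0000).
‖u_2‖ = 1.4142, so e_2 = (-0.7071, -0.7071, 0.0000).
Qᵀb = (2.8868, 4.2426).
Back-substitute: x_2 = 4.2426/1.4142 = 3.0000.
x_1 = (2.8868 − 1.7321·3.0000)/1.7321 = -1.3333.

x = (-1.3333, 3.0000)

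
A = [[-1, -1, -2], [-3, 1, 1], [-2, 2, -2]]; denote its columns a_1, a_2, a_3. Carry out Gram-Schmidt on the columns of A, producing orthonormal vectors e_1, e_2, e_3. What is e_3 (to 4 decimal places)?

a_1 = (-1, -3, -2); ‖a_1‖ = 3.7417, so e_1 = (-0.2673, -0.8018, -0.5345).
e_1·a_2 = (-0.2673)·(-1) + (-0.8018)·1 + (-0.5345)·2 = -1.6036.
u_2 = a_2 + 1.6036·e_1 = (-1.4286, -0.2857, 1.1429).
‖u_2‖ = 1.8516, so e_2 = (-0.7715, -0.1543, 0.6172).
e_1·a_3 = (-0.2673)·(-2) + (-0.8018)·1 + (-0.5345)·(-2) = 0.8018; e_2·a_3 = (-0.7715)·(-2) + (-0.1543)·1 + 0.6172·(-2) = 0.1543.
u_3 = a_3 − 0.8018·e_1 − 0.1543·e_2 = (-1.6667, 1.6667, -1.6667).
‖u_3‖ = 2.8868, so e_3 = (-0.5774, 0.5774, -0.5774).

e_3 = (-0.5774, 0.5774, -0.5774)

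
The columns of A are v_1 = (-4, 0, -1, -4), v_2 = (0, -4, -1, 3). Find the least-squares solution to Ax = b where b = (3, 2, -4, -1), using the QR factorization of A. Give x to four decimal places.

x = (-0.2456, -0.3731)

e_1 = v_1/‖v_1‖ = (-4, 0, -1, -4)/5.7446 = (-0.6963, 0.0000, -0.1741, -0.6963).
r_{12} = e_1·v_2 = -1.9149.
u_2 = v_2 + 1.9149·e_1 = (-1.3333, -4.0000, -1.3333, 1.6667).
‖u_2‖ = 4.7258, so e_2 = (-0.2821, -0.8464, -0.2821, 0.3527).
Qᵀb = (-0.6963, -1.7634).
Back-substitute: x_2 = -1.7634/4.7258 = -0.3731.
x_1 = (-0.6963 + 1.9149·(-0.3731))/5.7446 = -0.2456.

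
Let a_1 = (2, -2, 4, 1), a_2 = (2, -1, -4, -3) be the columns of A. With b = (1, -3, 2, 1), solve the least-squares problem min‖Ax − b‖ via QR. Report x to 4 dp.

q_1 = a_1/‖a_1‖ = (2, -2, 4, 1)/5.0000 = (0.4000, -0.4000, 0.8000, 0.2000).
r_{12} = q_1·a_2 = -2.6000.
u_2 = a_2 + 2.6000·q_1 = (3.0400, -2.0400, -1.9200, -2.4800).
‖u_2‖ = 4.8208, so q_2 = (0.6306, -0.4232, -0.3983, -0.5144).
Qᵀb = (3.4000, 0.5891).
Back-substitute: x_2 = 0.5891/4.8208 = 0.1222.
x_1 = (3.4000 + 2.6000·0.1222)/5.0000 = 0.7435.

x = (0.7435, 0.1222)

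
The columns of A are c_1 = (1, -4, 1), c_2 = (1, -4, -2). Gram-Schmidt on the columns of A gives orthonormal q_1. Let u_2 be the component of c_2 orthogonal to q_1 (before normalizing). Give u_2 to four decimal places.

c_1 = (1, -4, 1); ‖c_1‖ = 4.2426, so q_1 = (0.2357, -0.9428, 0.2357).
q_1·c_2 = 0.2357·1 + (-0.9428)·(-4) + 0.2357·(-2) = 3.5355.
u_2 = c_2 − 3.5355·q_1 = (0.1667, -0.6667, -2.8333).

u_2 = (0.1667, -0.6667, -2.8333)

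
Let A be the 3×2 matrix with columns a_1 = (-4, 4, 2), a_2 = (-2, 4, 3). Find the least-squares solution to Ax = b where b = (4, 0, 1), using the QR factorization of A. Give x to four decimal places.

x = (-1.7778, 1.6667)

a_1 = (-4, 4, 2); ‖a_1‖ = 6.0000, so e_1 = (-0.6667, 0.6667, 0.3333).
e_1·a_2 = (-0.6667)·(-2) + 0.6667·4 + 0.3333·3 = 5.0000.
u_2 = a_2 − 5.0000·e_1 = (1.3333, 0.6667, 1.3333).
‖u_2‖ = 2.0000, so e_2 = (0.6667, 0.3333, 0.6667).
Qᵀb = (-2.3333, 3.3333).
Back-substitute: x_2 = 3.3333/2.0000 = 1.6667.
x_1 = (-2.3333 − 5.0000·1.6667)/6.0000 = -1.7778.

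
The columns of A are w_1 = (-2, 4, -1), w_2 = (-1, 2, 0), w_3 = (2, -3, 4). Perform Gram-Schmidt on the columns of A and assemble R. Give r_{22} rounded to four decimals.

w_1 = (-2, 4, -1); ‖w_1‖ = 4.5826, so q_1 = (-0.4364, 0.8729, -0.2182).
q_1·w_2 = (-0.4364)·(-1) + 0.8729·2 + (-0.2182)·0 = 2.1822.
u_2 = w_2 − 2.1822·q_1 = (-0.0476, 0.0952, 0.4762).
r_{22} = ‖u_2‖ = 0.4880.

r_{22} = 0.4880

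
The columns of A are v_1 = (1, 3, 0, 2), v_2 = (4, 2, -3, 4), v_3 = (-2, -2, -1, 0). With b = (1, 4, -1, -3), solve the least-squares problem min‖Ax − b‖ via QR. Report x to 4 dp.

v_1 = (1, 3, 0, 2); ‖v_1‖ = 3.7417, so e_1 = (0.2673, 0.8018, 0.0000, 0.5345).
e_1·v_2 = 0.2673·4 + 0.8018·2 + 0.0000·(-3) + 0.5345·4 = 4.8107.
u_2 = v_2 − 4.8107·e_1 = (2.7143, -1.8571, -3.0000, 1.4286).
‖u_2‖ = 4.6752, so e_2 = (0.5806, -0.3972, -0.6417, 0.3056).
e_1·v_3 = 0.2673·(-2) + 0.8018·(-2) + 0.0000·(-1) + 0.5345·0 = -2.1381; e_2·v_3 = 0.5806·(-2) + (-0.3972)·(-2) + (-0.6417)·(-1) + 0.3056·0 = 0.2750.
u_3 = v_3 + 2.1381·e_1 − 0.2750·e_2 = (-1.5882, -0.1765, -0.8235, 1.0588).
‖u_3‖ = 2.0864, so e_3 = (-0.7612, -0.0846, -0.3947, 0.5075).
Qᵀb = (1.8708, -1.2834, -2.2273).
Back-substitute: x_3 = -2.2273/2.0864 = -1.0676.
x_2 = (-1.2834 − 0.2750·(-1.0676))/4.6752 = -0.2117.
x_1 = (1.8708 − 4.8107·(-0.2117) + 2.1381·(-1.0676))/3.7417 = 0.1622.

x = (0.1622, -0.2117, -1.0676)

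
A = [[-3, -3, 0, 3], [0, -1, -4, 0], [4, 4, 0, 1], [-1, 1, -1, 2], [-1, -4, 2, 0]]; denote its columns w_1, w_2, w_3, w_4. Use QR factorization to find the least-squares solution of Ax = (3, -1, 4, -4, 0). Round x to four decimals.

x = (1.4178, -0.7200, 0.3689, 0.9644)

e_1 = w_1/‖w_1‖ = (-3, 0, 4, -1, -1)/5.1962 = (-0.5774, 0.0000, 0.7698, -0.1925, -0.1925).
r_{12} = e_1·w_2 = 5.3886.
u_2 = w_2 − 5.3886·e_1 = (0.1111, -1.0000, -0.1481, 2.0370, -2.9630).
‖u_2‖ = 3.7367, so e_2 = (0.0297, -0.2676, -0.0396, 0.5451, -0.7929).
r_{13} = e_1·w_3 = -0.1925; r_{23} = e_2·w_3 = -1.0606.
u_3 = w_3 + 0.1925·e_1 + 1.0606·e_2 = (-0.0796, -4.2838, 0.1061, -0.4589, 1.1220).
‖u_3‖ = 4.4540, so e_3 = (-0.0179, -0.9618, 0.0238, -0.1030, 0.2519).
r_{14} = e_1·w_4 = -1.3472; r_{24} = e_2·w_4 = 1.1398; r_{34} = e_3·w_4 = -0.2358.
u_4 = w_4 + 1.3472·e_1 − 1.1398·e_2 + 0.2358·e_3 = (2.1841, 0.0782, 2.0878, 1.0951, 0.7040).
‖u_4‖ = 3.2909, so e_4 = (0.6637, 0.0238, 0.6344, 0.3328, 0.2139).
Qᵀb = (2.1170, -1.9823, 1.4156, 3.1739).
Back-substitute: x_4 = 3.1739/3.2909 = 0.9644.
x_3 = (1.4156 + 0.2358·0.9644)/4.4540 = 0.3689.
x_2 = (-1.9823 + 1.0606·0.3689 − 1.1398·0.9644)/3.7367 = -0.7200.
x_1 = (2.1170 − 5.3886·(-0.7200) + 0.1925·0.3689 + 1.3472·0.9644)/5.1962 = 1.4178.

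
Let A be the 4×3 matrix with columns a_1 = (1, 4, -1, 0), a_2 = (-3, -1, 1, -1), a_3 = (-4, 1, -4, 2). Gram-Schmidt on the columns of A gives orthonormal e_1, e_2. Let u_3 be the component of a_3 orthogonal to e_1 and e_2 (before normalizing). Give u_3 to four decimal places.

e_1 = a_1/‖a_1‖ = (1, 4, -1, 0)/4.2426 = (0.2357, 0.9428, -0.2357, 0.0000).
r_{12} = e_1·a_2 = -1.8856.
u_2 = a_2 + 1.8856·e_1 = (-2.5556, 0.7778, 0.5556, -1.0000).
‖u_2‖ = 2.9059, so e_2 = (-0.8794, 0.2677, 0.1912, -0.3441).
r_{13} = e_1·a_3 = 0.9428; r_{23} = e_2·a_3 = 2.3324.
u_3 = a_3 − 0.9428·e_1 − 2.3324·e_2 = (-2.1711, -0.5132, -4.2237, 2.8026).

u_3 = (-2.1711, -0.5132, -4.2237, 2.8026)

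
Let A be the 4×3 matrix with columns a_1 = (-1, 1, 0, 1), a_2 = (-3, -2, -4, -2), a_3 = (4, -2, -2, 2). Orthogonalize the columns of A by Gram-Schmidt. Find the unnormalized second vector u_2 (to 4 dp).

u_2 = (-3.3333, -1.6667, -4.0000, -1.6667)

a_1 = (-1, 1, 0, 1); ‖a_1‖ = 1.7321, so e_1 = (-0.5774, 0.5774, 0.0000, 0.5774).
e_1·a_2 = (-0.5774)·(-3) + 0.5774·(-2) + 0.0000·(-4) + 0.5774·(-2) = -0.5774.
u_2 = a_2 + 0.5774·e_1 = (-3.3333, -1.6667, -4.0000, -1.6667).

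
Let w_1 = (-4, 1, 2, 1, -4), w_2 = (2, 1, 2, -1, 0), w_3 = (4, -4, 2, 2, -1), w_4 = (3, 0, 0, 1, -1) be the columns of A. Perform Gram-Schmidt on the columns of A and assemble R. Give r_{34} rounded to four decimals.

r_{34} = 1.8308

w_1 = (-4, 1, 2, 1, -4); ‖w_1‖ = 6.1644, so q_1 = (-0.6489, 0.1622, 0.3244, 0.1622, -0.6489).
q_1·w_2 = (-0.6489)·2 + 0.1622·1 + 0.3244·2 + 0.1622·(-1) + (-0.6489)·0 = -0.6489.
u_2 = w_2 + 0.6489·q_1 = (1.5789, 1.1053, 2.2105, -0.8947, -0.4211).
‖u_2‖ = 3.0950, so q_2 = (0.5102, 0.3571, 0.7142, -0.2891, -0.1360).
q_1·w_3 = (-0.6489)·4 + 0.1622·(-4) + 0.3244·2 + 0.1622·2 + (-0.6489)·(-1) = -1.6222; q_2·w_3 = 0.5102·4 + 0.3571·(-4) + 0.7142·2 + (-0.2891)·2 + (-0.1360)·(-1) = 1.5985.
u_3 = w_3 + 1.6222·q_1 − 1.5985·q_2 = (2.1319, -4.3077, 1.3846, 2.7253, -1.8352).
‖u_3‖ = 5.9844, so q_3 = (0.3562, -0.7198, 0.2314, 0.4554, -0.3067).
r_{34} = q_3·w_4 = 1.8308.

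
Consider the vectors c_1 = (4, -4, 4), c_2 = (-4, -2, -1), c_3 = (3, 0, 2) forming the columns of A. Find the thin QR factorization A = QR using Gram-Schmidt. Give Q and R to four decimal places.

Q = [[0.5774, -0.7071, -0.4082], [-0.5774, -0.7071, 0.4082], [0.5774, 0.0000, 0.8165]], R = [[6.9282, -1.7321, 2.8868], [0.0000, 4.2426, -2.1213], [0.0000, 0.0000, 0.4082]]

c_1 = (4, -4, 4); ‖c_1‖ = 6.9282, so e_1 = (0.5774, -0.5774, 0.5774).
e_1·c_2 = 0.5774·(-4) + (-0.5774)·(-2) + 0.5774·(-1) = -1.7321.
u_2 = c_2 + 1.7321·e_1 = (-3.0000, -3.0000, 0.0000).
‖u_2‖ = 4.2426, so e_2 = (-0.7071, -0.7071, 0.0000).
e_1·c_3 = 0.5774·3 + (-0.5774)·0 + 0.5774·2 = 2.8868; e_2·c_3 = (-0.7071)·3 + (-0.7071)·0 + 0.0000·2 = -2.1213.
u_3 = c_3 − 2.8868·e_1 + 2.1213·e_2 = (-0.1667, 0.1667, 0.3333).
‖u_3‖ = 0.4082, so e_3 = (-0.4082, 0.4082, 0.8165).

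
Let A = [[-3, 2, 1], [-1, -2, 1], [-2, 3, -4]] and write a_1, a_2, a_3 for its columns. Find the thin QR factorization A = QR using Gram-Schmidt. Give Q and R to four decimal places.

q_1 = a_1/‖a_1‖ = (-3, -1, -2)/3.7417 = (-0.8018, -0.2673, -0.5345).
r_{12} = q_1·a_2 = -2.6726.
u_2 = a_2 + 2.6726·q_1 = (-0.1429, -2.7143, 1.5714).
‖u_2‖ = 3.1396, so q_2 = (-0.0455, -0.8645, 0.5005).
r_{13} = q_1·a_3 = 1.0690; r_{23} = q_2·a_3 = -2.9121.
u_3 = a_3 − 1.0690·q_1 + 2.9121·q_2 = (1.7246, -1.2319, -1.9710).
‖u_3‖ = 2.8943, so q_3 = (0.5959, -0.4256, -0.6810).

Q = [[-0.8018, -0.0455, 0.5959], [-0.2673, -0.8645, -0.4256], [-0.5345, 0.5005, -0.6810]], R = [[3.7417, -2.6726, 1.0690], [0.0000, 3.1396, -2.9121], [0.0000, 0.0000, 2.8943]]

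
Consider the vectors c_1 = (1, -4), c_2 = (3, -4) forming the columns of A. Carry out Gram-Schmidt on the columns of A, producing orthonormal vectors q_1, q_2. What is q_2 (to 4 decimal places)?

q_2 = (0.9701, 0.2425)

q_1 = c_1/‖c_1‖ = (1, -4)/4.1231 = (0.2425, -0.9701).
r_{12} = q_1·c_2 = 4.6082.
u_2 = c_2 − 4.6082·q_1 = (1.8824, 0.4706).
‖u_2‖ = 1.9403, so q_2 = (0.9701, 0.2425).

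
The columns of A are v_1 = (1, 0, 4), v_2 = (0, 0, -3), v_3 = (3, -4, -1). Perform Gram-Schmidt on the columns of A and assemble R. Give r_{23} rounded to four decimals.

v_1 = (1, 0, 4); ‖v_1‖ = 4.1231, so q_1 = (0.2425, 0.0000, 0.9701).
q_1·v_2 = 0.2425·0 + 0.0000·0 + 0.9701·(-3) = -2.9104.
u_2 = v_2 + 2.9104·q_1 = (0.7059, 0.0000, -0.1765).
‖u_2‖ = 0.7276, so q_2 = (0.9701, 0.0000, -0.2425).
r_{23} = q_2·v_3 = 3.1530.

r_{23} = 3.1530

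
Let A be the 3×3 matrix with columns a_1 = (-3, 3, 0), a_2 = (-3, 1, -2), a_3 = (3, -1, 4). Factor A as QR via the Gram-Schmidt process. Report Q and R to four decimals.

a_1 = (-3, 3, 0); ‖a_1‖ = 4.2426, so q_1 = (-0.7071, 0.7071, 0.0000).
q_1·a_2 = (-0.7071)·(-3) + 0.7071·1 + 0.0000·(-2) = 2.8284.
u_2 = a_2 − 2.8284·q_1 = (-1.0000, -1.0000, -2.0000).
‖u_2‖ = 2.4495, so q_2 = (-0.4082, -0.4082, -0.8165).
q_1·a_3 = (-0.7071)·3 + 0.7071·(-1) + 0.0000·4 = -2.8284; q_2·a_3 = (-0.4082)·3 + (-0.4082)·(-1) + (-0.8165)·4 = -4.0825.
u_3 = a_3 + 2.8284·q_1 + 4.0825·q_2 = (-0.6667, -0.6667, 0.6667).
‖u_3‖ = 1.1547, so q_3 = (-0.5774, -0.5774, 0.5774).

Q = [[-0.7071, -0.4082, -0.5774], [0.7071, -0.4082, -0.5774], [0.0000, -0.8165, 0.5774]], R = [[4.2426, 2.8284, -2.8284], [0.0000, 2.4495, -4.0825], [0.0000, 0.0000, 1.1547]]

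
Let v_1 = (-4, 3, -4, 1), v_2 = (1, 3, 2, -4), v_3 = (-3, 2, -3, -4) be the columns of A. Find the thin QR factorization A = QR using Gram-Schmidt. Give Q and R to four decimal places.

v_1 = (-4, 3, -4, 1); ‖v_1‖ = 6.4807, so e_1 = (-0.6172, 0.4629, -0.6172, 0.1543).
e_1·v_2 = (-0.6172)·1 + 0.4629·3 + (-0.6172)·2 + 0.1543·(-4) = -1.0801.
u_2 = v_2 + 1.0801·e_1 = (0.3333, 3.5000, 1.3333, -3.8333).
‖u_2‖ = 5.3697, so e_2 = (0.0621, 0.6518, 0.2483, -0.7139).
e_1·v_3 = (-0.6172)·(-3) + 0.4629·2 + (-0.6172)·(-3) + 0.1543·(-4) = 4.0119; e_2·v_3 = 0.0621·(-3) + 0.6518·2 + 0.2483·(-3) + (-0.7139)·(-4) = 3.2280.
u_3 = v_3 − 4.0119·e_1 − 3.2280·e_2 = (-0.7242, -1.9612, -1.3254, -2.3146).
‖u_3‖ = 3.3889, so e_3 = (-0.2137, -0.5787, -0.3911, -0.6830).

Q = [[-0.6172, 0.0621, -0.2137], [0.4629, 0.6518, -0.5787], [-0.6172, 0.2483, -0.3911], [0.1543, -0.7139, -0.6830]], R = [[6.4807, -1.0801, 4.0119], [0.0000, 5.3697, 3.2280], [0.0000, 0.0000, 3.3889]]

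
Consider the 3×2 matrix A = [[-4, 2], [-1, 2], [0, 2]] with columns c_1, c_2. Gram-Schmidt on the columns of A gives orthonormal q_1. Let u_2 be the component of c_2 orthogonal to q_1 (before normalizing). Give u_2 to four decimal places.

u_2 = (-0.3529, 1.4118, 2.0000)

c_1 = (-4, -1, 0); ‖c_1‖ = 4.1231, so q_1 = (-0.9701, -0.2425, 0.0000).
q_1·c_2 = (-0.9701)·2 + (-0.2425)·2 + 0.0000·2 = -2.4254.
u_2 = c_2 + 2.4254·q_1 = (-0.3529, 1.4118, 2.0000).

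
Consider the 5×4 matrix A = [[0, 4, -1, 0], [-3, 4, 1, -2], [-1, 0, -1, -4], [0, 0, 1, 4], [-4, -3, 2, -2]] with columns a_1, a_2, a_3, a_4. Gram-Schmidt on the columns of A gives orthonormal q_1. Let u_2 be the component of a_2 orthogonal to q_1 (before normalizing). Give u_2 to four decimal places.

q_1 = a_1/‖a_1‖ = (0, -3, -1, 0, -4)/5.0990 = (0.0000, -0.5883, -0.1961, 0.0000, -0.7845).
r_{12} = q_1·a_2 = 0.0000.
u_2 = a_2 + 0.0000·q_1 = (4.0000, 4.0000, 0.0000, 0.0000, -3.0000).

u_2 = (4.0000, 4.0000, 0.0000, 0.0000, -3.0000)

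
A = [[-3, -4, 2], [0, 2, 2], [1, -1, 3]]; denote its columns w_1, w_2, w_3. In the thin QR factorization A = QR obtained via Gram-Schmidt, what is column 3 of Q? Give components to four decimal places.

e_3 = (0.2120, 0.7420, 0.6360)

w_1 = (-3, 0, 1); ‖w_1‖ = 3.1623, so e_1 = (-0.9487, 0.0000, 0.3162).
e_1·w_2 = (-0.9487)·(-4) + 0.0000·2 + 0.3162·(-1) = 3.4785.
u_2 = w_2 − 3.4785·e_1 = (-0.7000, 2.0000, -2.1000).
‖u_2‖ = 2.9833, so e_2 = (-0.2346, 0.6704, -0.7039).
e_1·w_3 = (-0.9487)·2 + 0.0000·2 + 0.3162·3 = -0.9487; e_2·w_3 = (-0.2346)·2 + 0.6704·2 + (-0.7039)·3 = -1.2402.
u_3 = w_3 + 0.9487·e_1 + 1.2402·e_2 = (0.8090, 2.8315, 2.4270).
‖u_3‖ = 3.8160, so e_3 = (0.2120, 0.7420, 0.6360).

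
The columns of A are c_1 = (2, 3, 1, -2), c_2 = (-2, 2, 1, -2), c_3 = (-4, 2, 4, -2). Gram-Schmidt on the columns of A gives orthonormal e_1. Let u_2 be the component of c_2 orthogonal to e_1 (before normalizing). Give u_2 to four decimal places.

u_2 = (-2.7778, 0.8333, 0.6111, -1.2222)

c_1 = (2, 3, 1, -2); ‖c_1‖ = 4.2426, so e_1 = (0.4714, 0.7071, 0.2357, -0.4714).
e_1·c_2 = 0.4714·(-2) + 0.7071·2 + 0.2357·1 + (-0.4714)·(-2) = 1.6499.
u_2 = c_2 − 1.6499·e_1 = (-2.7778, 0.8333, 0.6111, -1.2222).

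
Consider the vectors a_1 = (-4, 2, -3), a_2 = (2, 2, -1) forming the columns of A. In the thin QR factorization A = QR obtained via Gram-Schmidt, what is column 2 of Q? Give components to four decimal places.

e_2 = (0.6219, 0.6910, -0.3685)

a_1 = (-4, 2, -3); ‖a_1‖ = 5.3852, so e_1 = (-0.7428, 0.3714, -0.5571).
e_1·a_2 = (-0.7428)·2 + 0.3714·2 + (-0.5571)·(-1) = -0.1857.
u_2 = a_2 + 0.1857·e_1 = (1.8621, 2.0690, -1.1034).
‖u_2‖ = 2.9942, so e_2 = (0.6219, 0.6910, -0.3685).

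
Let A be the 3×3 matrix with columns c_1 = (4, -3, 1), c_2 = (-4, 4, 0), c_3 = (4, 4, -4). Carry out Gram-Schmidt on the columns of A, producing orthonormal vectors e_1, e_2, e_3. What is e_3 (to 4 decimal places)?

c_1 = (4, -3, 1); ‖c_1‖ = 5.0990, so e_1 = (0.7845, -0.5883, 0.1961).
e_1·c_2 = 0.7845·(-4) + (-0.5883)·4 + 0.1961·0 = -5.4913.
u_2 = c_2 + 5.4913·e_1 = (0.3077, 0.7692, 1.0769).
‖u_2‖ = 1.3587, so e_2 = (0.2265, 0.5661, 0.7926).
e_1·c_3 = 0.7845·4 + (-0.5883)·4 + 0.1961·(-4) = 0.0000; e_2·c_3 = 0.2265·4 + 0.5661·4 + 0.7926·(-4) = 0.0000.
u_3 = c_3 + 0.0000·e_1 + 0.0000·e_2 = (4.0000, 4.0000, -4.0000).
‖u_3‖ = 6.9282, so e_3 = (0.5774, 0.5774, -0.5774).

e_3 = (0.5774, 0.5774, -0.5774)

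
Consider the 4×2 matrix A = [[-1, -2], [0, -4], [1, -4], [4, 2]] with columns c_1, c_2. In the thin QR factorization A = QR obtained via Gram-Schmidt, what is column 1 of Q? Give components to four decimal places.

e_1 = (-0.2357, 0.0000, 0.2357, 0.9428)

e_1 = c_1/‖c_1‖ = (-1, 0, 1, 4)/4.2426 = (-0.2357, 0.0000, 0.2357, 0.9428).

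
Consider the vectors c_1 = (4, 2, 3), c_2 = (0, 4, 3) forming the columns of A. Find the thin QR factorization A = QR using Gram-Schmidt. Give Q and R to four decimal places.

e_1 = c_1/‖c_1‖ = (4, 2, 3)/5.3852 = (0.7428, 0.3714, 0.5571).
r_{12} = e_1·c_2 = 3.1568.
u_2 = c_2 − 3.1568·e_1 = (-2.3448, 2.8276, 1.2414).
‖u_2‖ = 3.8774, so e_2 = (-0.6047, 0.7292, 0.3202).

Q = [[0.7428, -0.6047], [0.3714, 0.7292], [0.5571, 0.3202]], R = [[5.3852, 3.1568], [0.0000, 3.8774]]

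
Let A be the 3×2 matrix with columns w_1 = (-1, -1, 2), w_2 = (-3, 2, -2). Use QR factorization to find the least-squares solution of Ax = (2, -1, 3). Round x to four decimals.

q_1 = w_1/‖w_1‖ = (-1, -1, 2)/2.4495 = (-0.4082, -0.4082, 0.8165).
r_{12} = q_1·w_2 = -1.2247.
u_2 = w_2 + 1.2247·q_1 = (-3.5000, 1.5000, -1.0000).
‖u_2‖ = 3.9370, so q_2 = (-0.8890, 0.3810, -0.2540).
Qᵀb = (2.0412, -2.9210).
Back-substitute: x_2 = -2.9210/3.9370 = -0.7419.
x_1 = (2.0412 + 1.2247·(-0.7419))/2.4495 = 0.4624.

x = (0.4624, -0.7419)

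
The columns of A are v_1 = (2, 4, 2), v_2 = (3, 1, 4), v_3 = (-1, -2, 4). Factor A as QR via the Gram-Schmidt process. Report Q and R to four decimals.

Q = [[0.4082, 0.4243, -0.8083], [0.8165, -0.5657, 0.1155], [0.4082, 0.7071, 0.5774]], R = [[4.8990, 3.6742, -0.4082], [0.0000, 3.5355, 3.5355], [0.0000, 0.0000, 2.8868]]

v_1 = (2, 4, 2); ‖v_1‖ = 4.8990, so e_1 = (0.4082, 0.8165, 0.4082).
e_1·v_2 = 0.4082·3 + 0.8165·1 + 0.4082·4 = 3.6742.
u_2 = v_2 − 3.6742·e_1 = (1.5000, -2.0000, 2.5000).
‖u_2‖ = 3.5355, so e_2 = (0.4243, -0.5657, 0.7071).
e_1·v_3 = 0.4082·(-1) + 0.8165·(-2) + 0.4082·4 = -0.4082; e_2·v_3 = 0.4243·(-1) + (-0.5657)·(-2) + 0.7071·4 = 3.5355.
u_3 = v_3 + 0.4082·e_1 − 3.5355·e_2 = (-2.3333, 0.3333, 1.6667).
‖u_3‖ = 2.8868, so e_3 = (-0.8083, 0.1155, 0.5774).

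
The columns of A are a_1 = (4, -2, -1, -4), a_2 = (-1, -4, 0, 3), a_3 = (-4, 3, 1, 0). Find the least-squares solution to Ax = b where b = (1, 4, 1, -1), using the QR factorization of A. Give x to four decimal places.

a_1 = (4, -2, -1, -4); ‖a_1‖ = 6.0828, so q_1 = (0.6576, -0.3288, -0.1644, -0.6576).
q_1·a_2 = 0.6576·(-1) + (-0.3288)·(-4) + (-0.1644)·0 + (-0.6576)·3 = -1.3152.
u_2 = a_2 + 1.3152·q_1 = (-0.1351, -4.4324, -0.2162, 2.1351).
‖u_2‖ = 4.9265, so q_2 = (-0.0274, -0.8997, -0.0439, 0.4334).
q_1·a_3 = 0.6576·(-4) + (-0.3288)·3 + (-0.1644)·1 + (-0.6576)·0 = -3.7812; q_2·a_3 = (-0.0274)·(-4) + (-0.8997)·3 + (-0.0439)·1 + 0.4334·0 = -2.6333.
u_3 = a_3 + 3.7812·q_1 + 2.6333·q_2 = (-1.5857, -0.6125, 0.2628, -1.3452).
‖u_3‖ = 2.1837, so q_3 = (-0.7262, -0.2805, 0.1204, -0.6160).
Qᵀb = (-0.1644, -4.1036, -1.1117).
Back-substitute: x_3 = -1.1117/2.1837 = -0.5091.
x_2 = (-4.1036 + 2.6333·(-0.5091))/4.9265 = -1.1051.
x_1 = (-0.1644 + 1.3152·(-1.1051) + 3.7812·(-0.5091))/6.0828 = -0.5824.

x = (-0.5824, -1.1051, -0.5091)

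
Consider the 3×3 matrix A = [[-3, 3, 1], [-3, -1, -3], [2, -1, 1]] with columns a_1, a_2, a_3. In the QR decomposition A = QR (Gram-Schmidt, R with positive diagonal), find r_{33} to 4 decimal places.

r_{33} = 0.5996

a_1 = (-3, -3, 2); ‖a_1‖ = 4.6904, so e_1 = (-0.6396, -0.6396, 0.4264).
e_1·a_2 = (-0.6396)·3 + (-0.6396)·(-1) + 0.4264·(-1) = -1.7056.
u_2 = a_2 + 1.7056·e_1 = (1.9091, -2.0909, -0.2727).
‖u_2‖ = 2.8445, so e_2 = (0.6712, -0.7351, -0.0959).
e_1·a_3 = (-0.6396)·1 + (-0.6396)·(-3) + 0.4264·1 = 1.7056; e_2·a_3 = 0.6712·1 + (-0.7351)·(-3) + (-0.0959)·1 = 2.7805.
u_3 = a_3 − 1.7056·e_1 − 2.7805·e_2 = (0.2247, 0.1348, 0.5393).
r_{33} = ‖u_3‖ = 0.5996.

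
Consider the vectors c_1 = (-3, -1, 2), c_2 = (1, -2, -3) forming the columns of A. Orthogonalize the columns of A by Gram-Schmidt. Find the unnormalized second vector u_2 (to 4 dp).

c_1 = (-3, -1, 2); ‖c_1‖ = 3.7417, so e_1 = (-0.8018, -0.2673, 0.5345).
e_1·c_2 = (-0.8018)·1 + (-0.2673)·(-2) + 0.5345·(-3) = -1.8708.
u_2 = c_2 + 1.8708·e_1 = (-0.5000, -2.5000, -2.0000).

u_2 = (-0.5000, -2.5000, -2.0000)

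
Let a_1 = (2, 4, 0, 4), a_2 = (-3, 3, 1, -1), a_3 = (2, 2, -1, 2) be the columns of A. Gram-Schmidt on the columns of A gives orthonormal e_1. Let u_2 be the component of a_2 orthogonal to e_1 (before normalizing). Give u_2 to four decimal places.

u_2 = (-3.1111, 2.7778, 1.0000, -1.2222)

e_1 = a_1/‖a_1‖ = (2, 4, 0, 4)/6.0000 = (0.3333, 0.6667, 0.0000, 0.6667).
r_{12} = e_1·a_2 = 0.3333.
u_2 = a_2 − 0.3333·e_1 = (-3.1111, 2.7778, 1.0000, -1.2222).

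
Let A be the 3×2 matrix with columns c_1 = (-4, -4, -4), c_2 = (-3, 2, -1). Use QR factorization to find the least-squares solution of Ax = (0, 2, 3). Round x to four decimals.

x = (-0.4737, 0.3421)

c_1 = (-4, -4, -4); ‖c_1‖ = 6.9282, so e_1 = (-0.5774, -0.5774, -0.5774).
e_1·c_2 = (-0.5774)·(-3) + (-0.5774)·2 + (-0.5774)·(-1) = 1.1547.
u_2 = c_2 − 1.1547·e_1 = (-2.3333, 2.6667, -0.3333).
‖u_2‖ = 3.5590, so e_2 = (-0.6556, 0.7493, -0.0937).
Qᵀb = (-2.8868, 1.2176).
Back-substitute: x_2 = 1.2176/3.5590 = 0.3421.
x_1 = (-2.8868 − 1.1547·0.3421)/6.9282 = -0.4737.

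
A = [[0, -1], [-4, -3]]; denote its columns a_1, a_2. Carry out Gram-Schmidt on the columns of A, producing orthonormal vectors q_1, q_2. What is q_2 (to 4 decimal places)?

q_2 = (-1.0000, 0.0000)

q_1 = a_1/‖a_1‖ = (0, -4)/4.0000 = (0.0000, -1.0000).
r_{12} = q_1·a_2 = 3.0000.
u_2 = a_2 − 3.0000·q_1 = (-1.0000, 0.0000).
‖u_2‖ = 1.0000, so q_2 = (-1.0000, 0.0000).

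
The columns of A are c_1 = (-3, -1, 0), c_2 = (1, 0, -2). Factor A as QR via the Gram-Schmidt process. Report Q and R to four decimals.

q_1 = c_1/‖c_1‖ = (-3, -1, 0)/3.1623 = (-0.9487, -0.3162, 0.0000).
r_{12} = q_1·c_2 = -0.9487.
u_2 = c_2 + 0.9487·q_1 = (0.1000, -0.3000, -2.0000).
‖u_2‖ = 2.0248, so q_2 = (0.0494, -0.1482, -0.9877).

Q = [[-0.9487, 0.0494], [-0.3162, -0.1482], [0.0000, -0.9877]], R = [[3.1623, -0.9487], [0.0000, 2.0248]]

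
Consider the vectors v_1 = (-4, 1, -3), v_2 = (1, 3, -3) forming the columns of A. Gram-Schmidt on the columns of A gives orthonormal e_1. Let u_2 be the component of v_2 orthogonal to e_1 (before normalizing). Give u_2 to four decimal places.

v_1 = (-4, 1, -3); ‖v_1‖ = 5.0990, so e_1 = (-0.7845, 0.1961, -0.5883).
e_1·v_2 = (-0.7845)·1 + 0.1961·3 + (-0.5883)·(-3) = 1.5689.
u_2 = v_2 − 1.5689·e_1 = (2.2308, 2.6923, -2.0769).

u_2 = (2.2308, 2.6923, -2.0769)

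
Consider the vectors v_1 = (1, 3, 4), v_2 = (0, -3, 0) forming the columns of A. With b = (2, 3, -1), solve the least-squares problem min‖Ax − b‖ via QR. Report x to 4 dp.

e_1 = v_1/‖v_1‖ = (1, 3, 4)/5.0990 = (0.1961, 0.5883, 0.7845).
r_{12} = e_1·v_2 = -1.7650.
u_2 = v_2 + 1.7650·e_1 = (0.3462, -1.9615, 1.3846).
‖u_2‖ = 2.4258, so e_2 = (0.1427, -0.8086, 0.5708).
Qᵀb = (1.3728, -2.7112).
Back-substitute: x_2 = -2.7112/2.4258 = -1.1176.
x_1 = (1.3728 + 1.7650·(-1.1176))/5.0990 = -0.1176.

x = (-0.1176, -1.1176)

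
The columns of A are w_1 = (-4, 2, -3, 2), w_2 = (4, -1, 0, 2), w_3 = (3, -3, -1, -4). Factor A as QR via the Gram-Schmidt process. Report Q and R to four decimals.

q_1 = w_1/‖w_1‖ = (-4, 2, -3, 2)/5.7446 = (-0.6963, 0.3482, -0.5222, 0.3482).
r_{12} = q_1·w_2 = -2.4371.
u_2 = w_2 + 2.4371·q_1 = (2.3030, -0.1515, -1.2727, 2.8485).
‖u_2‖ = 3.8808, so q_2 = (0.5934, -0.0390, -0.3280, 0.7340).
r_{13} = q_1·w_3 = -4.0038; r_{23} = q_2·w_3 = -0.7106.
u_3 = w_3 + 4.0038·q_1 + 0.7106·q_2 = (0.6338, -1.6338, -3.3239, -2.0845).
‖u_3‖ = 4.2971, so q_3 = (0.1475, -0.3802, -0.7735, -0.4851).

Q = [[-0.6963, 0.5934, 0.1475], [0.3482, -0.0390, -0.3802], [-0.5222, -0.3280, -0.7735], [0.3482, 0.7340, -0.4851]], R = [[5.7446, -2.4371, -4.0038], [0.0000, 3.8808, -0.7106], [0.0000, 0.0000, 4.2971]]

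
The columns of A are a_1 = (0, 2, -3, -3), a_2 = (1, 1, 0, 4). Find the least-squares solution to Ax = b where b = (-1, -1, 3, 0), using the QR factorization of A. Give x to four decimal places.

a_1 = (0, 2, -3, -3); ‖a_1‖ = 4.6904, so q_1 = (0.0000, 0.4264, -0.6396, -0.6396).
q_1·a_2 = 0.0000·1 + 0.4264·1 + (-0.6396)·0 + (-0.6396)·4 = -2.1320.
u_2 = a_2 + 2.1320·q_1 = (1.0000, 1.9091, -1.3636, 2.6364).
‖u_2‖ = 3.6680, so q_2 = (0.2726, 0.5205, -0.3718, 0.7187).
Qᵀb = (-2.3452, -1.9084).
Back-substitute: x_2 = -1.9084/3.6680 = -0.5203.
x_1 = (-2.3452 + 2.1320·(-0.5203))/4.6904 = -0.7365.

x = (-0.7365, -0.5203)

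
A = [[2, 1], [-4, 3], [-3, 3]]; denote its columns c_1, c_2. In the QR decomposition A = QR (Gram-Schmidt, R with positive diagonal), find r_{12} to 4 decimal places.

r_{12} = -3.5282

e_1 = c_1/‖c_1‖ = (2, -4, -3)/5.3852 = (0.3714, -0.7428, -0.5571).
r_{12} = e_1·c_2 = -3.5282.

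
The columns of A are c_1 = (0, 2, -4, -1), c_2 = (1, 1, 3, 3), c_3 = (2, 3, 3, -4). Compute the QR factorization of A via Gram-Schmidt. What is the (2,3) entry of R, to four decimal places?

c_1 = (0, 2, -4, -1); ‖c_1‖ = 4.5826, so q_1 = (0.0000, 0.4364, -0.8729, -0.2182).
q_1·c_2 = 0.0000·1 + 0.4364·1 + (-0.8729)·3 + (-0.2182)·3 = -2.8368.
u_2 = c_2 + 2.8368·q_1 = (1.0000, 2.2381, 0.5238, 2.3810).
‖u_2‖ = 3.4572, so q_2 = (0.2892, 0.6474, 0.1515, 0.6887).
r_{23} = q_2·c_3 = 0.2204.

r_{23} = 0.2204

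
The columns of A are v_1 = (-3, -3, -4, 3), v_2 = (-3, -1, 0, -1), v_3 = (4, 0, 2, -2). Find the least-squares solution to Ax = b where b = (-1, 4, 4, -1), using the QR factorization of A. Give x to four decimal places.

x = (-1.4524, -0.0238, -1.3333)

v_1 = (-3, -3, -4, 3); ‖v_1‖ = 6.5574, so q_1 = (-0.4575, -0.4575, -0.6100, 0.4575).
q_1·v_2 = (-0.4575)·(-3) + (-0.4575)·(-1) + (-0.6100)·0 + 0.4575·(-1) = 1.3725.
u_2 = v_2 − 1.3725·q_1 = (-2.3721, -0.3721, 0.8372, -1.6279).
‖u_2‖ = 3.0193, so q_2 = (-0.7856, -0.1232, 0.2773, -0.5392).
q_1·v_3 = (-0.4575)·4 + (-0.4575)·0 + (-0.6100)·2 + 0.4575·(-2) = -3.9650; q_2·v_3 = (-0.7856)·4 + (-0.1232)·0 + 0.2773·2 + (-0.5392)·(-2) = -1.5097.
u_3 = v_3 + 3.9650·q_1 + 1.5097·q_2 = (1.0000, -2.0000, 0.0000, -1.0000).
‖u_3‖ = 2.4495, so q_3 = (0.4082, -0.8165, 0.0000, -0.4082).
Qᵀb = (-4.2700, 1.9410, -3.2660).
Back-substitute: x_3 = -3.2660/2.4495 = -1.3333.
x_2 = (1.9410 + 1.5097·(-1.3333))/3.0193 = -0.0238.
x_1 = (-4.2700 − 1.3725·(-0.0238) + 3.9650·(-1.3333))/6.5574 = -1.4524.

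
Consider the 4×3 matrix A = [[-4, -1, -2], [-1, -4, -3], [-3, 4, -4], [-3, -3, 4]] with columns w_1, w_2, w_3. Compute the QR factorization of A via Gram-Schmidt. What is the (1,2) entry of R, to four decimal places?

e_1 = w_1/‖w_1‖ = (-4, -1, -3, -3)/5.9161 = (-0.6761, -0.1690, -0.5071, -0.5071).
r_{12} = e_1·w_2 = 0.8452.

r_{12} = 0.8452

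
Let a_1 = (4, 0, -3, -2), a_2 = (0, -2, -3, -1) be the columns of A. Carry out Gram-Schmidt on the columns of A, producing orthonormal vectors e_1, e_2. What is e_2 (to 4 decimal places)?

e_1 = a_1/‖a_1‖ = (4, 0, -3, -2)/5.3852 = (0.7428, 0.0000, -0.5571, -0.3714).
r_{12} = e_1·a_2 = 2.0426.
u_2 = a_2 − 2.0426·e_1 = (-1.5172, -2.0000, -1.8621, -0.2414).
‖u_2‖ = 3.1349, so e_2 = (-0.4840, -0.6380, -0.5940, -0.0770).

e_2 = (-0.4840, -0.6380, -0.5940, -0.0770)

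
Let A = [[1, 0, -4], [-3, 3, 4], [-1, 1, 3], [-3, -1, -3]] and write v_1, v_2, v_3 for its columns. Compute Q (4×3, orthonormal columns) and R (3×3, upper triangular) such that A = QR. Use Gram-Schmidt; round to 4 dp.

e_1 = v_1/‖v_1‖ = (1, -3, -1, -3)/4.4721 = (0.2236, -0.6708, -0.2236, -0.6708).
r_{12} = e_1·v_2 = -1.5652.
u_2 = v_2 + 1.5652·e_1 = (0.3500, 1.9500, 0.6500, -2.0500).
‖u_2‖ = 2.9240, so e_2 = (0.1197, 0.6669, 0.2223, -0.7011).
r_{13} = e_1·v_3 = -2.2361; r_{23} = e_2·v_3 = 4.9589.
u_3 = v_3 + 2.2361·e_1 − 4.9589·e_2 = (-4.0936, -0.8070, 1.3977, -1.0234).
‖u_3‖ = 4.5177, so e_3 = (-0.9061, -0.1786, 0.3094, -0.2265).

Q = [[0.2236, 0.1197, -0.9061], [-0.6708, 0.6669, -0.1786], [-0.2236, 0.2223, 0.3094], [-0.6708, -0.7011, -0.2265]], R = [[4.4721, -1.5652, -2.2361], [0.0000, 2.9240, 4.9589], [0.0000, 0.0000, 4.5177]]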